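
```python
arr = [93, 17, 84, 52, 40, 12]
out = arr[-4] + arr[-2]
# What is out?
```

arr has length 6. Negative index -4 maps to positive index 6 + (-4) = 2. arr[2] = 84.
arr has length 6. Negative index -2 maps to positive index 6 + (-2) = 4. arr[4] = 40.
Sum: 84 + 40 = 124.

124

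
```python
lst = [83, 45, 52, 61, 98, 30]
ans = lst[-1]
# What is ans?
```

lst has length 6. Negative index -1 maps to positive index 6 + (-1) = 5. lst[5] = 30.

30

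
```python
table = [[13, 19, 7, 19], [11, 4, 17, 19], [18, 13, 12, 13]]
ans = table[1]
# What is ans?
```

table has 3 rows. Row 1 is [11, 4, 17, 19].

[11, 4, 17, 19]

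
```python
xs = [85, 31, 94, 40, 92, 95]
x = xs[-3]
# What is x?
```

xs has length 6. Negative index -3 maps to positive index 6 + (-3) = 3. xs[3] = 40.

40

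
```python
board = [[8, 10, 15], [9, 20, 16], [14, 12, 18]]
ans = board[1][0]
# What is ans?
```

board[1] = [9, 20, 16]. Taking column 0 of that row yields 9.

9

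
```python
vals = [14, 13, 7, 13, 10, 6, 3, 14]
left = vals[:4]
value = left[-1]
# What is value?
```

vals has length 8. The slice vals[:4] selects indices [0, 1, 2, 3] (0->14, 1->13, 2->7, 3->13), giving [14, 13, 7, 13]. So left = [14, 13, 7, 13]. Then left[-1] = 13.

13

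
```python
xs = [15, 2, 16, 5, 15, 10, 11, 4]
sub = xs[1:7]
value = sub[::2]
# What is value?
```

xs has length 8. The slice xs[1:7] selects indices [1, 2, 3, 4, 5, 6] (1->2, 2->16, 3->5, 4->15, 5->10, 6->11), giving [2, 16, 5, 15, 10, 11]. So sub = [2, 16, 5, 15, 10, 11]. sub has length 6. The slice sub[::2] selects indices [0, 2, 4] (0->2, 2->5, 4->10), giving [2, 5, 10].

[2, 5, 10]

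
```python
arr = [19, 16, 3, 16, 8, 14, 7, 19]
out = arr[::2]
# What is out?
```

arr has length 8. The slice arr[::2] selects indices [0, 2, 4, 6] (0->19, 2->3, 4->8, 6->7), giving [19, 3, 8, 7].

[19, 3, 8, 7]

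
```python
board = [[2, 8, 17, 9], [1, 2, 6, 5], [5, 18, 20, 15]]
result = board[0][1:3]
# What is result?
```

board[0] = [2, 8, 17, 9]. board[0] has length 4. The slice board[0][1:3] selects indices [1, 2] (1->8, 2->17), giving [8, 17].

[8, 17]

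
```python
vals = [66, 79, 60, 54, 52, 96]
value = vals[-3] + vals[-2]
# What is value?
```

vals has length 6. Negative index -3 maps to positive index 6 + (-3) = 3. vals[3] = 54.
vals has length 6. Negative index -2 maps to positive index 6 + (-2) = 4. vals[4] = 52.
Sum: 54 + 52 = 106.

106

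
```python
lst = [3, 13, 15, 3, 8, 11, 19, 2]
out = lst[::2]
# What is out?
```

lst has length 8. The slice lst[::2] selects indices [0, 2, 4, 6] (0->3, 2->15, 4->8, 6->19), giving [3, 15, 8, 19].

[3, 15, 8, 19]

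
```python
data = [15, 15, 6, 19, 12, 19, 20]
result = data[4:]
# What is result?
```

data has length 7. The slice data[4:] selects indices [4, 5, 6] (4->12, 5->19, 6->20), giving [12, 19, 20].

[12, 19, 20]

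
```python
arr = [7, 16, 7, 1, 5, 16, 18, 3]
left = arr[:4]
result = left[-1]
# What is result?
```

arr has length 8. The slice arr[:4] selects indices [0, 1, 2, 3] (0->7, 1->16, 2->7, 3->1), giving [7, 16, 7, 1]. So left = [7, 16, 7, 1]. Then left[-1] = 1.

1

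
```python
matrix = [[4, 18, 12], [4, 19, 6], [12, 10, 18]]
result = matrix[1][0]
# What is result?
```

matrix[1] = [4, 19, 6]. Taking column 0 of that row yields 4.

4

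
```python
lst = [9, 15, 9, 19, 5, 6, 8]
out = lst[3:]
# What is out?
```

lst has length 7. The slice lst[3:] selects indices [3, 4, 5, 6] (3->19, 4->5, 5->6, 6->8), giving [19, 5, 6, 8].

[19, 5, 6, 8]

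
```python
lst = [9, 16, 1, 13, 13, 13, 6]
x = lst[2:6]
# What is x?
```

lst has length 7. The slice lst[2:6] selects indices [2, 3, 4, 5] (2->1, 3->13, 4->13, 5->13), giving [1, 13, 13, 13].

[1, 13, 13, 13]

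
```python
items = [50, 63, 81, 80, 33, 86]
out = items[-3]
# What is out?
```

items has length 6. Negative index -3 maps to positive index 6 + (-3) = 3. items[3] = 80.

80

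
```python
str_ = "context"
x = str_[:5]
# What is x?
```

str_ has length 7. The slice str_[:5] selects indices [0, 1, 2, 3, 4] (0->'c', 1->'o', 2->'n', 3->'t', 4->'e'), giving 'conte'.

'conte'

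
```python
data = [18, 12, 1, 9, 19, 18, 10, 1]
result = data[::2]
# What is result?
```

data has length 8. The slice data[::2] selects indices [0, 2, 4, 6] (0->18, 2->1, 4->19, 6->10), giving [18, 1, 19, 10].

[18, 1, 19, 10]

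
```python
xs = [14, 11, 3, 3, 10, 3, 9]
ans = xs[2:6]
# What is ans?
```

xs has length 7. The slice xs[2:6] selects indices [2, 3, 4, 5] (2->3, 3->3, 4->10, 5->3), giving [3, 3, 10, 3].

[3, 3, 10, 3]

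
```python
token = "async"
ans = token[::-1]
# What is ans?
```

token has length 5. The slice token[::-1] selects indices [4, 3, 2, 1, 0] (4->'c', 3->'n', 2->'y', 1->'s', 0->'a'), giving 'cnysa'.

'cnysa'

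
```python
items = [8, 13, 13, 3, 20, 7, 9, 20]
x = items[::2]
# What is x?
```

items has length 8. The slice items[::2] selects indices [0, 2, 4, 6] (0->8, 2->13, 4->20, 6->9), giving [8, 13, 20, 9].

[8, 13, 20, 9]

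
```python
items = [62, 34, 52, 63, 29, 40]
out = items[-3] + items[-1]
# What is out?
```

items has length 6. Negative index -3 maps to positive index 6 + (-3) = 3. items[3] = 63.
items has length 6. Negative index -1 maps to positive index 6 + (-1) = 5. items[5] = 40.
Sum: 63 + 40 = 103.

103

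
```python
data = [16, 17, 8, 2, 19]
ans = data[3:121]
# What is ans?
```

data has length 5. The slice data[3:121] selects indices [3, 4] (3->2, 4->19), giving [2, 19].

[2, 19]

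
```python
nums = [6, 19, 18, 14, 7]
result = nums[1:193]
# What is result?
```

nums has length 5. The slice nums[1:193] selects indices [1, 2, 3, 4] (1->19, 2->18, 3->14, 4->7), giving [19, 18, 14, 7].

[19, 18, 14, 7]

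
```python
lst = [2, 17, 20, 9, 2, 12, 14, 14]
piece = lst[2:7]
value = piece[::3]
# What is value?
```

lst has length 8. The slice lst[2:7] selects indices [2, 3, 4, 5, 6] (2->20, 3->9, 4->2, 5->12, 6->14), giving [20, 9, 2, 12, 14]. So piece = [20, 9, 2, 12, 14]. piece has length 5. The slice piece[::3] selects indices [0, 3] (0->20, 3->12), giving [20, 12].

[20, 12]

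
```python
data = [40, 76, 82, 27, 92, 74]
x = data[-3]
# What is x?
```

data has length 6. Negative index -3 maps to positive index 6 + (-3) = 3. data[3] = 27.

27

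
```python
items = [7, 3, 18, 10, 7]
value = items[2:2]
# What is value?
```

items has length 5. The slice items[2:2] resolves to an empty index range, so the result is [].

[]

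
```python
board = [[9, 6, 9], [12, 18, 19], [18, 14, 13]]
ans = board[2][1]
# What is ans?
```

board[2] = [18, 14, 13]. Taking column 1 of that row yields 14.

14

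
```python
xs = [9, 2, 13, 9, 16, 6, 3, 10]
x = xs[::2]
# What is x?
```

xs has length 8. The slice xs[::2] selects indices [0, 2, 4, 6] (0->9, 2->13, 4->16, 6->3), giving [9, 13, 16, 3].

[9, 13, 16, 3]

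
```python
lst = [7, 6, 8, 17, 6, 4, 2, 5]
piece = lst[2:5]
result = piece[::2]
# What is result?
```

lst has length 8. The slice lst[2:5] selects indices [2, 3, 4] (2->8, 3->17, 4->6), giving [8, 17, 6]. So piece = [8, 17, 6]. piece has length 3. The slice piece[::2] selects indices [0, 2] (0->8, 2->6), giving [8, 6].

[8, 6]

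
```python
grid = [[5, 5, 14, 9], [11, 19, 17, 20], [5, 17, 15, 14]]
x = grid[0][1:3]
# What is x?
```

grid[0] = [5, 5, 14, 9]. grid[0] has length 4. The slice grid[0][1:3] selects indices [1, 2] (1->5, 2->14), giving [5, 14].

[5, 14]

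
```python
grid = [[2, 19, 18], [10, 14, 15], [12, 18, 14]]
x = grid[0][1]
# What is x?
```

grid[0] = [2, 19, 18]. Taking column 1 of that row yields 19.

19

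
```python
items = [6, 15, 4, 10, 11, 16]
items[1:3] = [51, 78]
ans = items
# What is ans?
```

items starts as [6, 15, 4, 10, 11, 16] (length 6). The slice items[1:3] covers indices [1, 2] with values [15, 4]. Replacing that slice with [51, 78] (same length) produces [6, 51, 78, 10, 11, 16].

[6, 51, 78, 10, 11, 16]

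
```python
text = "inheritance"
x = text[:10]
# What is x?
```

text has length 11. The slice text[:10] selects indices [0, 1, 2, 3, 4, 5, 6, 7, 8, 9] (0->'i', 1->'n', 2->'h', 3->'e', 4->'r', 5->'i', 6->'t', 7->'a', 8->'n', 9->'c'), giving 'inheritanc'.

'inheritanc'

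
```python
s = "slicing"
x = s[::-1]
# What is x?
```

s has length 7. The slice s[::-1] selects indices [6, 5, 4, 3, 2, 1, 0] (6->'g', 5->'n', 4->'i', 3->'c', 2->'i', 1->'l', 0->'s'), giving 'gnicils'.

'gnicils'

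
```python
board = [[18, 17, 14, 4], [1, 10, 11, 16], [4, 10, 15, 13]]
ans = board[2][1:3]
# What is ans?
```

board[2] = [4, 10, 15, 13]. board[2] has length 4. The slice board[2][1:3] selects indices [1, 2] (1->10, 2->15), giving [10, 15].

[10, 15]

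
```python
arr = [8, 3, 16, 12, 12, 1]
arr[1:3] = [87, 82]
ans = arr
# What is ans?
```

arr starts as [8, 3, 16, 12, 12, 1] (length 6). The slice arr[1:3] covers indices [1, 2] with values [3, 16]. Replacing that slice with [87, 82] (same length) produces [8, 87, 82, 12, 12, 1].

[8, 87, 82, 12, 12, 1]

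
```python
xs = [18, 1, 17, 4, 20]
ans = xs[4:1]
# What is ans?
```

xs has length 5. The slice xs[4:1] resolves to an empty index range, so the result is [].

[]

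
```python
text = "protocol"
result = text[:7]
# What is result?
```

text has length 8. The slice text[:7] selects indices [0, 1, 2, 3, 4, 5, 6] (0->'p', 1->'r', 2->'o', 3->'t', 4->'o', 5->'c', 6->'o'), giving 'protoco'.

'protoco'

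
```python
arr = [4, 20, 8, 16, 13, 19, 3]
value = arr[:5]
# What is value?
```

arr has length 7. The slice arr[:5] selects indices [0, 1, 2, 3, 4] (0->4, 1->20, 2->8, 3->16, 4->13), giving [4, 20, 8, 16, 13].

[4, 20, 8, 16, 13]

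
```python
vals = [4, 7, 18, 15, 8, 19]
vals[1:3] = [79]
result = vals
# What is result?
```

vals starts as [4, 7, 18, 15, 8, 19] (length 6). The slice vals[1:3] covers indices [1, 2] with values [7, 18]. Replacing that slice with [79] (different length) produces [4, 79, 15, 8, 19].

[4, 79, 15, 8, 19]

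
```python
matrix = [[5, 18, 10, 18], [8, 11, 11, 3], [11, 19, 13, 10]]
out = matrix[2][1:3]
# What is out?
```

matrix[2] = [11, 19, 13, 10]. matrix[2] has length 4. The slice matrix[2][1:3] selects indices [1, 2] (1->19, 2->13), giving [19, 13].

[19, 13]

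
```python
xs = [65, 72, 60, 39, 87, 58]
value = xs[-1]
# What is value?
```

xs has length 6. Negative index -1 maps to positive index 6 + (-1) = 5. xs[5] = 58.

58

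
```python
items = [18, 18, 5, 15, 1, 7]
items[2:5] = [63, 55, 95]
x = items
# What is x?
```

items starts as [18, 18, 5, 15, 1, 7] (length 6). The slice items[2:5] covers indices [2, 3, 4] with values [5, 15, 1]. Replacing that slice with [63, 55, 95] (same length) produces [18, 18, 63, 55, 95, 7].

[18, 18, 63, 55, 95, 7]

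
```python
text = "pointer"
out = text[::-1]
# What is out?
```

text has length 7. The slice text[::-1] selects indices [6, 5, 4, 3, 2, 1, 0] (6->'r', 5->'e', 4->'t', 3->'n', 2->'i', 1->'o', 0->'p'), giving 'retniop'.

'retniop'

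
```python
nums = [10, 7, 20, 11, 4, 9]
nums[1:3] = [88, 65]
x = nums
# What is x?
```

nums starts as [10, 7, 20, 11, 4, 9] (length 6). The slice nums[1:3] covers indices [1, 2] with values [7, 20]. Replacing that slice with [88, 65] (same length) produces [10, 88, 65, 11, 4, 9].

[10, 88, 65, 11, 4, 9]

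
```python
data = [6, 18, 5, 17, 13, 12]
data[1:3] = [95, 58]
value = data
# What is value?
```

data starts as [6, 18, 5, 17, 13, 12] (length 6). The slice data[1:3] covers indices [1, 2] with values [18, 5]. Replacing that slice with [95, 58] (same length) produces [6, 95, 58, 17, 13, 12].

[6, 95, 58, 17, 13, 12]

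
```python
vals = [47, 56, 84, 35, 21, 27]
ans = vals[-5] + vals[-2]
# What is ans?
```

vals has length 6. Negative index -5 maps to positive index 6 + (-5) = 1. vals[1] = 56.
vals has length 6. Negative index -2 maps to positive index 6 + (-2) = 4. vals[4] = 21.
Sum: 56 + 21 = 77.

77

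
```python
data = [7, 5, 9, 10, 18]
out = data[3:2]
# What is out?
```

data has length 5. The slice data[3:2] resolves to an empty index range, so the result is [].

[]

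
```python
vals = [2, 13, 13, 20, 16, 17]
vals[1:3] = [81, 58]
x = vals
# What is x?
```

vals starts as [2, 13, 13, 20, 16, 17] (length 6). The slice vals[1:3] covers indices [1, 2] with values [13, 13]. Replacing that slice with [81, 58] (same length) produces [2, 81, 58, 20, 16, 17].

[2, 81, 58, 20, 16, 17]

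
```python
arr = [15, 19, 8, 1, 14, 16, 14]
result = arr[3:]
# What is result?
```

arr has length 7. The slice arr[3:] selects indices [3, 4, 5, 6] (3->1, 4->14, 5->16, 6->14), giving [1, 14, 16, 14].

[1, 14, 16, 14]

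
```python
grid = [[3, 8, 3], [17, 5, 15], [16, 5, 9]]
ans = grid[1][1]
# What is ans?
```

grid[1] = [17, 5, 15]. Taking column 1 of that row yields 5.

5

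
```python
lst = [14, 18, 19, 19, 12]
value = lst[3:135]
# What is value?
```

lst has length 5. The slice lst[3:135] selects indices [3, 4] (3->19, 4->12), giving [19, 12].

[19, 12]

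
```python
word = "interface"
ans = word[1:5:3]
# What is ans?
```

word has length 9. The slice word[1:5:3] selects indices [1, 4] (1->'n', 4->'r'), giving 'nr'.

'nr'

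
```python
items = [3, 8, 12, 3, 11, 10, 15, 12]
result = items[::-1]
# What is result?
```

items has length 8. The slice items[::-1] selects indices [7, 6, 5, 4, 3, 2, 1, 0] (7->12, 6->15, 5->10, 4->11, 3->3, 2->12, 1->8, 0->3), giving [12, 15, 10, 11, 3, 12, 8, 3].

[12, 15, 10, 11, 3, 12, 8, 3]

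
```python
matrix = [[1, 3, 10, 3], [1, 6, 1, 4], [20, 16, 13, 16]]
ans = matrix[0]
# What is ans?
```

matrix has 3 rows. Row 0 is [1, 3, 10, 3].

[1, 3, 10, 3]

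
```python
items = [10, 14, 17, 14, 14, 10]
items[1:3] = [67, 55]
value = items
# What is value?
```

items starts as [10, 14, 17, 14, 14, 10] (length 6). The slice items[1:3] covers indices [1, 2] with values [14, 17]. Replacing that slice with [67, 55] (same length) produces [10, 67, 55, 14, 14, 10].

[10, 67, 55, 14, 14, 10]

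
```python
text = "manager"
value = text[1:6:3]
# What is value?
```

text has length 7. The slice text[1:6:3] selects indices [1, 4] (1->'a', 4->'g'), giving 'ag'.

'ag'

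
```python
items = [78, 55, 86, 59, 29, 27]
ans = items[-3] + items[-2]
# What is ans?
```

items has length 6. Negative index -3 maps to positive index 6 + (-3) = 3. items[3] = 59.
items has length 6. Negative index -2 maps to positive index 6 + (-2) = 4. items[4] = 29.
Sum: 59 + 29 = 88.

88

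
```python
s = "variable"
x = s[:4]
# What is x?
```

s has length 8. The slice s[:4] selects indices [0, 1, 2, 3] (0->'v', 1->'a', 2->'r', 3->'i'), giving 'vari'.

'vari'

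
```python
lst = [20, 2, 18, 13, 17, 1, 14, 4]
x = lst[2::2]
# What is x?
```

lst has length 8. The slice lst[2::2] selects indices [2, 4, 6] (2->18, 4->17, 6->14), giving [18, 17, 14].

[18, 17, 14]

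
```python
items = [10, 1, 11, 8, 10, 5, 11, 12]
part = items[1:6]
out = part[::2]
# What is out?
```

items has length 8. The slice items[1:6] selects indices [1, 2, 3, 4, 5] (1->1, 2->11, 3->8, 4->10, 5->5), giving [1, 11, 8, 10, 5]. So part = [1, 11, 8, 10, 5]. part has length 5. The slice part[::2] selects indices [0, 2, 4] (0->1, 2->8, 4->5), giving [1, 8, 5].

[1, 8, 5]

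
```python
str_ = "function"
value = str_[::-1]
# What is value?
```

str_ has length 8. The slice str_[::-1] selects indices [7, 6, 5, 4, 3, 2, 1, 0] (7->'n', 6->'o', 5->'i', 4->'t', 3->'c', 2->'n', 1->'u', 0->'f'), giving 'noitcnuf'.

'noitcnuf'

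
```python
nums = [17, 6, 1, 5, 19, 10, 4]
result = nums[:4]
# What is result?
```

nums has length 7. The slice nums[:4] selects indices [0, 1, 2, 3] (0->17, 1->6, 2->1, 3->5), giving [17, 6, 1, 5].

[17, 6, 1, 5]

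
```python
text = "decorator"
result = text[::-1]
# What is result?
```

text has length 9. The slice text[::-1] selects indices [8, 7, 6, 5, 4, 3, 2, 1, 0] (8->'r', 7->'o', 6->'t', 5->'a', 4->'r', 3->'o', 2->'c', 1->'e', 0->'d'), giving 'rotaroced'.

'rotaroced'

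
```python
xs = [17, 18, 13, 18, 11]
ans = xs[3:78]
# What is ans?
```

xs has length 5. The slice xs[3:78] selects indices [3, 4] (3->18, 4->11), giving [18, 11].

[18, 11]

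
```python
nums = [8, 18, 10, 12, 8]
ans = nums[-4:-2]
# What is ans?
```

nums has length 5. The slice nums[-4:-2] selects indices [1, 2] (1->18, 2->10), giving [18, 10].

[18, 10]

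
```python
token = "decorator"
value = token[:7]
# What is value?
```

token has length 9. The slice token[:7] selects indices [0, 1, 2, 3, 4, 5, 6] (0->'d', 1->'e', 2->'c', 3->'o', 4->'r', 5->'a', 6->'t'), giving 'decorat'.

'decorat'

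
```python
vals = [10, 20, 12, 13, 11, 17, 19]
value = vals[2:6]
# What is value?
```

vals has length 7. The slice vals[2:6] selects indices [2, 3, 4, 5] (2->12, 3->13, 4->11, 5->17), giving [12, 13, 11, 17].

[12, 13, 11, 17]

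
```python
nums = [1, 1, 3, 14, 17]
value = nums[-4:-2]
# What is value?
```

nums has length 5. The slice nums[-4:-2] selects indices [1, 2] (1->1, 2->3), giving [1, 3].

[1, 3]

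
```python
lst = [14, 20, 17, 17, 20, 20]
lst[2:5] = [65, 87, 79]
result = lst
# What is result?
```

lst starts as [14, 20, 17, 17, 20, 20] (length 6). The slice lst[2:5] covers indices [2, 3, 4] with values [17, 17, 20]. Replacing that slice with [65, 87, 79] (same length) produces [14, 20, 65, 87, 79, 20].

[14, 20, 65, 87, 79, 20]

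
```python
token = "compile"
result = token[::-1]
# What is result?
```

token has length 7. The slice token[::-1] selects indices [6, 5, 4, 3, 2, 1, 0] (6->'e', 5->'l', 4->'i', 3->'p', 2->'m', 1->'o', 0->'c'), giving 'elipmoc'.

'elipmoc'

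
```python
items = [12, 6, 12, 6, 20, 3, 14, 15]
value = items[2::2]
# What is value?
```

items has length 8. The slice items[2::2] selects indices [2, 4, 6] (2->12, 4->20, 6->14), giving [12, 20, 14].

[12, 20, 14]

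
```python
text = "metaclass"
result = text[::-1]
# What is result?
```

text has length 9. The slice text[::-1] selects indices [8, 7, 6, 5, 4, 3, 2, 1, 0] (8->'s', 7->'s', 6->'a', 5->'l', 4->'c', 3->'a', 2->'t', 1->'e', 0->'m'), giving 'ssalcatem'.

'ssalcatem'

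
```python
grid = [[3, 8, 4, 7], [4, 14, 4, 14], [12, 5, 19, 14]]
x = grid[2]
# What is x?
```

grid has 3 rows. Row 2 is [12, 5, 19, 14].

[12, 5, 19, 14]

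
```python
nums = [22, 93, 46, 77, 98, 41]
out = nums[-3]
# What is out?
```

nums has length 6. Negative index -3 maps to positive index 6 + (-3) = 3. nums[3] = 77.

77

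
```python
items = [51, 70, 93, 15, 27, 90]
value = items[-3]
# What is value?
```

items has length 6. Negative index -3 maps to positive index 6 + (-3) = 3. items[3] = 15.

15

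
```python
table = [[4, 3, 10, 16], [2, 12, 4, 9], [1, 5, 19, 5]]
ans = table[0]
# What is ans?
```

table has 3 rows. Row 0 is [4, 3, 10, 16].

[4, 3, 10, 16]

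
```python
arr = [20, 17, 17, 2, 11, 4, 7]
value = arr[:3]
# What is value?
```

arr has length 7. The slice arr[:3] selects indices [0, 1, 2] (0->20, 1->17, 2->17), giving [20, 17, 17].

[20, 17, 17]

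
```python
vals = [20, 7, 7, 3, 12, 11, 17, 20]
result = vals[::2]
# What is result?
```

vals has length 8. The slice vals[::2] selects indices [0, 2, 4, 6] (0->20, 2->7, 4->12, 6->17), giving [20, 7, 12, 17].

[20, 7, 12, 17]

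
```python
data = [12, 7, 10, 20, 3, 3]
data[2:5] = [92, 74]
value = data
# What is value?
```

data starts as [12, 7, 10, 20, 3, 3] (length 6). The slice data[2:5] covers indices [2, 3, 4] with values [10, 20, 3]. Replacing that slice with [92, 74] (different length) produces [12, 7, 92, 74, 3].

[12, 7, 92, 74, 3]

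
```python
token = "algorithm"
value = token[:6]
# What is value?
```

token has length 9. The slice token[:6] selects indices [0, 1, 2, 3, 4, 5] (0->'a', 1->'l', 2->'g', 3->'o', 4->'r', 5->'i'), giving 'algori'.

'algori'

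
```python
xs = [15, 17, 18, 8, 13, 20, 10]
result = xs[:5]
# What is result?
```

xs has length 7. The slice xs[:5] selects indices [0, 1, 2, 3, 4] (0->15, 1->17, 2->18, 3->8, 4->13), giving [15, 17, 18, 8, 13].

[15, 17, 18, 8, 13]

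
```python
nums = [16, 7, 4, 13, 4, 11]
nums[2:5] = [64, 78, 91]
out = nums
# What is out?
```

nums starts as [16, 7, 4, 13, 4, 11] (length 6). The slice nums[2:5] covers indices [2, 3, 4] with values [4, 13, 4]. Replacing that slice with [64, 78, 91] (same length) produces [16, 7, 64, 78, 91, 11].

[16, 7, 64, 78, 91, 11]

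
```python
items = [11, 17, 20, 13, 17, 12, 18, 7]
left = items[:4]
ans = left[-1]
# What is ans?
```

items has length 8. The slice items[:4] selects indices [0, 1, 2, 3] (0->11, 1->17, 2->20, 3->13), giving [11, 17, 20, 13]. So left = [11, 17, 20, 13]. Then left[-1] = 13.

13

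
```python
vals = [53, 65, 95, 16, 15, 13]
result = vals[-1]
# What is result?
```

vals has length 6. Negative index -1 maps to positive index 6 + (-1) = 5. vals[5] = 13.

13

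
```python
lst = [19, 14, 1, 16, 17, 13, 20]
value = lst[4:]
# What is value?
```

lst has length 7. The slice lst[4:] selects indices [4, 5, 6] (4->17, 5->13, 6->20), giving [17, 13, 20].

[17, 13, 20]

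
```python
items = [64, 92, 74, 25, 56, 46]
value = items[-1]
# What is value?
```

items has length 6. Negative index -1 maps to positive index 6 + (-1) = 5. items[5] = 46.

46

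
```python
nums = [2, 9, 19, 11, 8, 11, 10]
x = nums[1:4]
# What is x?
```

nums has length 7. The slice nums[1:4] selects indices [1, 2, 3] (1->9, 2->19, 3->11), giving [9, 19, 11].

[9, 19, 11]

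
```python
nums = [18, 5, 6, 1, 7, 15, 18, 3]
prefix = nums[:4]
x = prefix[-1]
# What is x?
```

nums has length 8. The slice nums[:4] selects indices [0, 1, 2, 3] (0->18, 1->5, 2->6, 3->1), giving [18, 5, 6, 1]. So prefix = [18, 5, 6, 1]. Then prefix[-1] = 1.

1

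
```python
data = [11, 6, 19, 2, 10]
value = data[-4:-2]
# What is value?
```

data has length 5. The slice data[-4:-2] selects indices [1, 2] (1->6, 2->19), giving [6, 19].

[6, 19]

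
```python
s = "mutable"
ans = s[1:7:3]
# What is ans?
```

s has length 7. The slice s[1:7:3] selects indices [1, 4] (1->'u', 4->'b'), giving 'ub'.

'ub'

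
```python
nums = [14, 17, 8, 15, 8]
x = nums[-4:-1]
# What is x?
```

nums has length 5. The slice nums[-4:-1] selects indices [1, 2, 3] (1->17, 2->8, 3->15), giving [17, 8, 15].

[17, 8, 15]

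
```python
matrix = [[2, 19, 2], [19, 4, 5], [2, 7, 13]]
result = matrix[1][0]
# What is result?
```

matrix[1] = [19, 4, 5]. Taking column 0 of that row yields 19.

19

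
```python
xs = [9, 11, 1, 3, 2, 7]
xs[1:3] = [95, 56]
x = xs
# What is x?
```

xs starts as [9, 11, 1, 3, 2, 7] (length 6). The slice xs[1:3] covers indices [1, 2] with values [11, 1]. Replacing that slice with [95, 56] (same length) produces [9, 95, 56, 3, 2, 7].

[9, 95, 56, 3, 2, 7]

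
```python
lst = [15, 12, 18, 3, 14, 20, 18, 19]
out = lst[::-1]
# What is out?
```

lst has length 8. The slice lst[::-1] selects indices [7, 6, 5, 4, 3, 2, 1, 0] (7->19, 6->18, 5->20, 4->14, 3->3, 2->18, 1->12, 0->15), giving [19, 18, 20, 14, 3, 18, 12, 15].

[19, 18, 20, 14, 3, 18, 12, 15]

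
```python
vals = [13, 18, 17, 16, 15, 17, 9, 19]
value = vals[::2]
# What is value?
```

vals has length 8. The slice vals[::2] selects indices [0, 2, 4, 6] (0->13, 2->17, 4->15, 6->9), giving [13, 17, 15, 9].

[13, 17, 15, 9]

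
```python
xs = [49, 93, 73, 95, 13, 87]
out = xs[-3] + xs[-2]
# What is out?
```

xs has length 6. Negative index -3 maps to positive index 6 + (-3) = 3. xs[3] = 95.
xs has length 6. Negative index -2 maps to positive index 6 + (-2) = 4. xs[4] = 13.
Sum: 95 + 13 = 108.

108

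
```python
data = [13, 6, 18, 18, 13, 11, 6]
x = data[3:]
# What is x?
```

data has length 7. The slice data[3:] selects indices [3, 4, 5, 6] (3->18, 4->13, 5->11, 6->6), giving [18, 13, 11, 6].

[18, 13, 11, 6]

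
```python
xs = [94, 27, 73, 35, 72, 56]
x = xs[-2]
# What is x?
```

xs has length 6. Negative index -2 maps to positive index 6 + (-2) = 4. xs[4] = 72.

72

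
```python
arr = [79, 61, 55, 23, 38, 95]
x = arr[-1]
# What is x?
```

arr has length 6. Negative index -1 maps to positive index 6 + (-1) = 5. arr[5] = 95.

95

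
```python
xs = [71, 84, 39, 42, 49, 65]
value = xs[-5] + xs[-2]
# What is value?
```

xs has length 6. Negative index -5 maps to positive index 6 + (-5) = 1. xs[1] = 84.
xs has length 6. Negative index -2 maps to positive index 6 + (-2) = 4. xs[4] = 49.
Sum: 84 + 49 = 133.

133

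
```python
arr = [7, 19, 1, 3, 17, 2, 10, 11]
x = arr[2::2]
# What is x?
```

arr has length 8. The slice arr[2::2] selects indices [2, 4, 6] (2->1, 4->17, 6->10), giving [1, 17, 10].

[1, 17, 10]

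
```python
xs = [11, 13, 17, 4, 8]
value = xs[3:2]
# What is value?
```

xs has length 5. The slice xs[3:2] resolves to an empty index range, so the result is [].

[]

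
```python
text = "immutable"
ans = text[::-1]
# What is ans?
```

text has length 9. The slice text[::-1] selects indices [8, 7, 6, 5, 4, 3, 2, 1, 0] (8->'e', 7->'l', 6->'b', 5->'a', 4->'t', 3->'u', 2->'m', 1->'m', 0->'i'), giving 'elbatummi'.

'elbatummi'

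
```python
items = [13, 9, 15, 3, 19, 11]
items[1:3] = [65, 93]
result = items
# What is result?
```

items starts as [13, 9, 15, 3, 19, 11] (length 6). The slice items[1:3] covers indices [1, 2] with values [9, 15]. Replacing that slice with [65, 93] (same length) produces [13, 65, 93, 3, 19, 11].

[13, 65, 93, 3, 19, 11]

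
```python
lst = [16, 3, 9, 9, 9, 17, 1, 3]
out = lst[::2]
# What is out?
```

lst has length 8. The slice lst[::2] selects indices [0, 2, 4, 6] (0->16, 2->9, 4->9, 6->1), giving [16, 9, 9, 1].

[16, 9, 9, 1]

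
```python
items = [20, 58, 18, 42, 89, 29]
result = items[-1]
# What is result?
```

items has length 6. Negative index -1 maps to positive index 6 + (-1) = 5. items[5] = 29.

29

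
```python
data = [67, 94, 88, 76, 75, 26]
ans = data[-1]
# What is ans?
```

data has length 6. Negative index -1 maps to positive index 6 + (-1) = 5. data[5] = 26.

26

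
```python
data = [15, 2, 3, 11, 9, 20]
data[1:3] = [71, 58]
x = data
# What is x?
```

data starts as [15, 2, 3, 11, 9, 20] (length 6). The slice data[1:3] covers indices [1, 2] with values [2, 3]. Replacing that slice with [71, 58] (same length) produces [15, 71, 58, 11, 9, 20].

[15, 71, 58, 11, 9, 20]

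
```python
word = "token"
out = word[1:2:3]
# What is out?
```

word has length 5. The slice word[1:2:3] selects indices [1] (1->'o'), giving 'o'.

'o'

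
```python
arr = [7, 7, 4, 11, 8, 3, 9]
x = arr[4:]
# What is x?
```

arr has length 7. The slice arr[4:] selects indices [4, 5, 6] (4->8, 5->3, 6->9), giving [8, 3, 9].

[8, 3, 9]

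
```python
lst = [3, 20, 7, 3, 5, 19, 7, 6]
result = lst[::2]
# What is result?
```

lst has length 8. The slice lst[::2] selects indices [0, 2, 4, 6] (0->3, 2->7, 4->5, 6->7), giving [3, 7, 5, 7].

[3, 7, 5, 7]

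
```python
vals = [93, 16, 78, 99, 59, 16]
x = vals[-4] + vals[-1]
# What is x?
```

vals has length 6. Negative index -4 maps to positive index 6 + (-4) = 2. vals[2] = 78.
vals has length 6. Negative index -1 maps to positive index 6 + (-1) = 5. vals[5] = 16.
Sum: 78 + 16 = 94.

94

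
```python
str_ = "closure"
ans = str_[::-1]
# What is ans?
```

str_ has length 7. The slice str_[::-1] selects indices [6, 5, 4, 3, 2, 1, 0] (6->'e', 5->'r', 4->'u', 3->'s', 2->'o', 1->'l', 0->'c'), giving 'erusolc'.

'erusolc'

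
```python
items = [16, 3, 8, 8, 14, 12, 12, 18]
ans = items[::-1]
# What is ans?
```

items has length 8. The slice items[::-1] selects indices [7, 6, 5, 4, 3, 2, 1, 0] (7->18, 6->12, 5->12, 4->14, 3->8, 2->8, 1->3, 0->16), giving [18, 12, 12, 14, 8, 8, 3, 16].

[18, 12, 12, 14, 8, 8, 3, 16]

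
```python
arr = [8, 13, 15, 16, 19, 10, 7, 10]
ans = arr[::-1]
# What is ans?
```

arr has length 8. The slice arr[::-1] selects indices [7, 6, 5, 4, 3, 2, 1, 0] (7->10, 6->7, 5->10, 4->19, 3->16, 2->15, 1->13, 0->8), giving [10, 7, 10, 19, 16, 15, 13, 8].

[10, 7, 10, 19, 16, 15, 13, 8]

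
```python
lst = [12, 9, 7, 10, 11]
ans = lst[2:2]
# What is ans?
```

lst has length 5. The slice lst[2:2] resolves to an empty index range, so the result is [].

[]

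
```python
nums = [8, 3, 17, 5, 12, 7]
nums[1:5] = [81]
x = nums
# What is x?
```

nums starts as [8, 3, 17, 5, 12, 7] (length 6). The slice nums[1:5] covers indices [1, 2, 3, 4] with values [3, 17, 5, 12]. Replacing that slice with [81] (different length) produces [8, 81, 7].

[8, 81, 7]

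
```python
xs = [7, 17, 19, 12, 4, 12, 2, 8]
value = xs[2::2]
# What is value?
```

xs has length 8. The slice xs[2::2] selects indices [2, 4, 6] (2->19, 4->4, 6->2), giving [19, 4, 2].

[19, 4, 2]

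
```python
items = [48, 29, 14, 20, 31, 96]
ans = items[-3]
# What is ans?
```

items has length 6. Negative index -3 maps to positive index 6 + (-3) = 3. items[3] = 20.

20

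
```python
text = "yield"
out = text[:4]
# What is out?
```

text has length 5. The slice text[:4] selects indices [0, 1, 2, 3] (0->'y', 1->'i', 2->'e', 3->'l'), giving 'yiel'.

'yiel'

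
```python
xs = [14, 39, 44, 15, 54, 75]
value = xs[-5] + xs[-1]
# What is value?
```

xs has length 6. Negative index -5 maps to positive index 6 + (-5) = 1. xs[1] = 39.
xs has length 6. Negative index -1 maps to positive index 6 + (-1) = 5. xs[5] = 75.
Sum: 39 + 75 = 114.

114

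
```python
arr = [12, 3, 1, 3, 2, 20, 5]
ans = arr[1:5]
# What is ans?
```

arr has length 7. The slice arr[1:5] selects indices [1, 2, 3, 4] (1->3, 2->1, 3->3, 4->2), giving [3, 1, 3, 2].

[3, 1, 3, 2]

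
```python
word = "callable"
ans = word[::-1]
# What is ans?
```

word has length 8. The slice word[::-1] selects indices [7, 6, 5, 4, 3, 2, 1, 0] (7->'e', 6->'l', 5->'b', 4->'a', 3->'l', 2->'l', 1->'a', 0->'c'), giving 'elballac'.

'elballac'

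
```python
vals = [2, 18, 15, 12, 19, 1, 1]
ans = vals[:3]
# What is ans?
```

vals has length 7. The slice vals[:3] selects indices [0, 1, 2] (0->2, 1->18, 2->15), giving [2, 18, 15].

[2, 18, 15]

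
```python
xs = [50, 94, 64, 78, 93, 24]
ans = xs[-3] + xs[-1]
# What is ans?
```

xs has length 6. Negative index -3 maps to positive index 6 + (-3) = 3. xs[3] = 78.
xs has length 6. Negative index -1 maps to positive index 6 + (-1) = 5. xs[5] = 24.
Sum: 78 + 24 = 102.

102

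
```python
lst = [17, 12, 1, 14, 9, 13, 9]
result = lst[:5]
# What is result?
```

lst has length 7. The slice lst[:5] selects indices [0, 1, 2, 3, 4] (0->17, 1->12, 2->1, 3->14, 4->9), giving [17, 12, 1, 14, 9].

[17, 12, 1, 14, 9]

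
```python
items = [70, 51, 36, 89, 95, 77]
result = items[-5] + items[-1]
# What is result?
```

items has length 6. Negative index -5 maps to positive index 6 + (-5) = 1. items[1] = 51.
items has length 6. Negative index -1 maps to positive index 6 + (-1) = 5. items[5] = 77.
Sum: 51 + 77 = 128.

128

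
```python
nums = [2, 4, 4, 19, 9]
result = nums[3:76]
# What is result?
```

nums has length 5. The slice nums[3:76] selects indices [3, 4] (3->19, 4->9), giving [19, 9].

[19, 9]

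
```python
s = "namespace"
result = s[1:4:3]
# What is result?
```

s has length 9. The slice s[1:4:3] selects indices [1] (1->'a'), giving 'a'.

'a'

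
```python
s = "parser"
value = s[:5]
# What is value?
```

s has length 6. The slice s[:5] selects indices [0, 1, 2, 3, 4] (0->'p', 1->'a', 2->'r', 3->'s', 4->'e'), giving 'parse'.

'parse'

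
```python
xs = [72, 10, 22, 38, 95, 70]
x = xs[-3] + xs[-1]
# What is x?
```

xs has length 6. Negative index -3 maps to positive index 6 + (-3) = 3. xs[3] = 38.
xs has length 6. Negative index -1 maps to positive index 6 + (-1) = 5. xs[5] = 70.
Sum: 38 + 70 = 108.

108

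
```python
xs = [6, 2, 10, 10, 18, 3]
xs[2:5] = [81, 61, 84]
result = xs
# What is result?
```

xs starts as [6, 2, 10, 10, 18, 3] (length 6). The slice xs[2:5] covers indices [2, 3, 4] with values [10, 10, 18]. Replacing that slice with [81, 61, 84] (same length) produces [6, 2, 81, 61, 84, 3].

[6, 2, 81, 61, 84, 3]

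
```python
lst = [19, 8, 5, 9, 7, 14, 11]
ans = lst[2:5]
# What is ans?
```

lst has length 7. The slice lst[2:5] selects indices [2, 3, 4] (2->5, 3->9, 4->7), giving [5, 9, 7].

[5, 9, 7]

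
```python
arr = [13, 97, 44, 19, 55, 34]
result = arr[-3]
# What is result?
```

arr has length 6. Negative index -3 maps to positive index 6 + (-3) = 3. arr[3] = 19.

19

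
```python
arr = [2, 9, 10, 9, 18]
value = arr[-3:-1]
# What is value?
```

arr has length 5. The slice arr[-3:-1] selects indices [2, 3] (2->10, 3->9), giving [10, 9].

[10, 9]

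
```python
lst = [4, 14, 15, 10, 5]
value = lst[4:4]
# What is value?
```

lst has length 5. The slice lst[4:4] resolves to an empty index range, so the result is [].

[]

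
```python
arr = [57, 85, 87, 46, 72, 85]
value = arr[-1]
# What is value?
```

arr has length 6. Negative index -1 maps to positive index 6 + (-1) = 5. arr[5] = 85.

85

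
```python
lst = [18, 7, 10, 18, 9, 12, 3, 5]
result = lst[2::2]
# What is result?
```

lst has length 8. The slice lst[2::2] selects indices [2, 4, 6] (2->10, 4->9, 6->3), giving [10, 9, 3].

[10, 9, 3]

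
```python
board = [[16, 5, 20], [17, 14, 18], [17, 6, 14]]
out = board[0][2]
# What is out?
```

board[0] = [16, 5, 20]. Taking column 2 of that row yields 20.

20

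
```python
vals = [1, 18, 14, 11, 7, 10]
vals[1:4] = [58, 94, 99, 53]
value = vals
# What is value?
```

vals starts as [1, 18, 14, 11, 7, 10] (length 6). The slice vals[1:4] covers indices [1, 2, 3] with values [18, 14, 11]. Replacing that slice with [58, 94, 99, 53] (different length) produces [1, 58, 94, 99, 53, 7, 10].

[1, 58, 94, 99, 53, 7, 10]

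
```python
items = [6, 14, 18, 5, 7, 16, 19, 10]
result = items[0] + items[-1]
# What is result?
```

items has length 8. items[0] = 6.
items has length 8. Negative index -1 maps to positive index 8 + (-1) = 7. items[7] = 10.
Sum: 6 + 10 = 16.

16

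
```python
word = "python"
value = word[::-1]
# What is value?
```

word has length 6. The slice word[::-1] selects indices [5, 4, 3, 2, 1, 0] (5->'n', 4->'o', 3->'h', 2->'t', 1->'y', 0->'p'), giving 'nohtyp'.

'nohtyp'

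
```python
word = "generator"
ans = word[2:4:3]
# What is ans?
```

word has length 9. The slice word[2:4:3] selects indices [2] (2->'n'), giving 'n'.

'n'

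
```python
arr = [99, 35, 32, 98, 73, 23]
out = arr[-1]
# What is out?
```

arr has length 6. Negative index -1 maps to positive index 6 + (-1) = 5. arr[5] = 23.

23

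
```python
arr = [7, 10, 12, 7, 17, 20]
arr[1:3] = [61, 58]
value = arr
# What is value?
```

arr starts as [7, 10, 12, 7, 17, 20] (length 6). The slice arr[1:3] covers indices [1, 2] with values [10, 12]. Replacing that slice with [61, 58] (same length) produces [7, 61, 58, 7, 17, 20].

[7, 61, 58, 7, 17, 20]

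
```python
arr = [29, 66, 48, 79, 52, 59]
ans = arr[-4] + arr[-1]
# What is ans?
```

arr has length 6. Negative index -4 maps to positive index 6 + (-4) = 2. arr[2] = 48.
arr has length 6. Negative index -1 maps to positive index 6 + (-1) = 5. arr[5] = 59.
Sum: 48 + 59 = 107.

107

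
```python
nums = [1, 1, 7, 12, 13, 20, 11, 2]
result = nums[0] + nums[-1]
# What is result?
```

nums has length 8. nums[0] = 1.
nums has length 8. Negative index -1 maps to positive index 8 + (-1) = 7. nums[7] = 2.
Sum: 1 + 2 = 3.

3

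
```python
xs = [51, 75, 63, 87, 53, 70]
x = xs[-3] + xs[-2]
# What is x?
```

xs has length 6. Negative index -3 maps to positive index 6 + (-3) = 3. xs[3] = 87.
xs has length 6. Negative index -2 maps to positive index 6 + (-2) = 4. xs[4] = 53.
Sum: 87 + 53 = 140.

140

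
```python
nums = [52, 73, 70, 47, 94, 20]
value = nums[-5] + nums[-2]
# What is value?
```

nums has length 6. Negative index -5 maps to positive index 6 + (-5) = 1. nums[1] = 73.
nums has length 6. Negative index -2 maps to positive index 6 + (-2) = 4. nums[4] = 94.
Sum: 73 + 94 = 167.

167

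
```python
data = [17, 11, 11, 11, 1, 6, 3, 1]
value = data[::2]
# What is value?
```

data has length 8. The slice data[::2] selects indices [0, 2, 4, 6] (0->17, 2->11, 4->1, 6->3), giving [17, 11, 1, 3].

[17, 11, 1, 3]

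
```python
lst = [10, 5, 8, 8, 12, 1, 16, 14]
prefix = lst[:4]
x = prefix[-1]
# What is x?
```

lst has length 8. The slice lst[:4] selects indices [0, 1, 2, 3] (0->10, 1->5, 2->8, 3->8), giving [10, 5, 8, 8]. So prefix = [10, 5, 8, 8]. Then prefix[-1] = 8.

8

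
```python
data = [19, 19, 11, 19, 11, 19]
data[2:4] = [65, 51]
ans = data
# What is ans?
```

data starts as [19, 19, 11, 19, 11, 19] (length 6). The slice data[2:4] covers indices [2, 3] with values [11, 19]. Replacing that slice with [65, 51] (same length) produces [19, 19, 65, 51, 11, 19].

[19, 19, 65, 51, 11, 19]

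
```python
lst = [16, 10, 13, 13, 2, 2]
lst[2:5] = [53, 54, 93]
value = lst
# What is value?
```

lst starts as [16, 10, 13, 13, 2, 2] (length 6). The slice lst[2:5] covers indices [2, 3, 4] with values [13, 13, 2]. Replacing that slice with [53, 54, 93] (same length) produces [16, 10, 53, 54, 93, 2].

[16, 10, 53, 54, 93, 2]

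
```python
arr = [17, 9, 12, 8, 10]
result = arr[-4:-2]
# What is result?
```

arr has length 5. The slice arr[-4:-2] selects indices [1, 2] (1->9, 2->12), giving [9, 12].

[9, 12]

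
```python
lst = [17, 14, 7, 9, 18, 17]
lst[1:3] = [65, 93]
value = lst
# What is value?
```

lst starts as [17, 14, 7, 9, 18, 17] (length 6). The slice lst[1:3] covers indices [1, 2] with values [14, 7]. Replacing that slice with [65, 93] (same length) produces [17, 65, 93, 9, 18, 17].

[17, 65, 93, 9, 18, 17]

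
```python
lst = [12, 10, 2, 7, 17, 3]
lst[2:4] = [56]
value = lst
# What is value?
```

lst starts as [12, 10, 2, 7, 17, 3] (length 6). The slice lst[2:4] covers indices [2, 3] with values [2, 7]. Replacing that slice with [56] (different length) produces [12, 10, 56, 17, 3].

[12, 10, 56, 17, 3]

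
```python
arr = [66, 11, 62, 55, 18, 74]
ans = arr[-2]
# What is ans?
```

arr has length 6. Negative index -2 maps to positive index 6 + (-2) = 4. arr[4] = 18.

18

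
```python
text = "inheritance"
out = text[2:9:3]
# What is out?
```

text has length 11. The slice text[2:9:3] selects indices [2, 5, 8] (2->'h', 5->'i', 8->'n'), giving 'hin'.

'hin'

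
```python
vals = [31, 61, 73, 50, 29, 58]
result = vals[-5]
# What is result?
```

vals has length 6. Negative index -5 maps to positive index 6 + (-5) = 1. vals[1] = 61.

61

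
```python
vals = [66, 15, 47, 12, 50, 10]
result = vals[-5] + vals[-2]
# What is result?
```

vals has length 6. Negative index -5 maps to positive index 6 + (-5) = 1. vals[1] = 15.
vals has length 6. Negative index -2 maps to positive index 6 + (-2) = 4. vals[4] = 50.
Sum: 15 + 50 = 65.

65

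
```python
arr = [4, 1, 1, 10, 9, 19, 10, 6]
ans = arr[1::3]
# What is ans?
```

arr has length 8. The slice arr[1::3] selects indices [1, 4, 7] (1->1, 4->9, 7->6), giving [1, 9, 6].

[1, 9, 6]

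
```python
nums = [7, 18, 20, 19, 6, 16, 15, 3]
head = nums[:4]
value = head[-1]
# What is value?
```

nums has length 8. The slice nums[:4] selects indices [0, 1, 2, 3] (0->7, 1->18, 2->20, 3->19), giving [7, 18, 20, 19]. So head = [7, 18, 20, 19]. Then head[-1] = 19.

19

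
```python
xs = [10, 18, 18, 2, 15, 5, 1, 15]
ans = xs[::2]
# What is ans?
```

xs has length 8. The slice xs[::2] selects indices [0, 2, 4, 6] (0->10, 2->18, 4->15, 6->1), giving [10, 18, 15, 1].

[10, 18, 15, 1]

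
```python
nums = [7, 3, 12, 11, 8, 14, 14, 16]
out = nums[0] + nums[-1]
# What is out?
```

nums has length 8. nums[0] = 7.
nums has length 8. Negative index -1 maps to positive index 8 + (-1) = 7. nums[7] = 16.
Sum: 7 + 16 = 23.

23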